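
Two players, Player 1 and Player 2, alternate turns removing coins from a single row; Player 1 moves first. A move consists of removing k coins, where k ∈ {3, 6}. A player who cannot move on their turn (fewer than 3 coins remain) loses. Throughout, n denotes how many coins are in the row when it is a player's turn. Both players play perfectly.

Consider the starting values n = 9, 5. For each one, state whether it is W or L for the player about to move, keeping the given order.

Build the W/L table. Terminal = L. A non-terminal position is W if it has a move to some L; otherwise it is L.
n=0: no move → L
n=1: no move → L
n=2: no move → L
n=3: can move to 0, which is L ⇒ W
n=4: can move to 1, which is L ⇒ W
n=5: can move to 2, which is L ⇒ W
n=6: can move to 0, which is L ⇒ W
n=7: can move to 1, which is L ⇒ W
n=8: can move to 2, which is L ⇒ W
n=9: moves to 6(W), 3(W); every one is W ⇒ L

9: L, 5: W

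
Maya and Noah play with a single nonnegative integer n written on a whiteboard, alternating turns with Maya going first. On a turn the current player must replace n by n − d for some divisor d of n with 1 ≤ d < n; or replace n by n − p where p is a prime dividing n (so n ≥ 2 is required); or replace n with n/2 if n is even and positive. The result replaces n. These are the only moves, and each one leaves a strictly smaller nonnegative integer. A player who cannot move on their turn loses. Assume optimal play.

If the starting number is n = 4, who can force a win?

Noah wins.

Compute win/loss labels from the base case upward. A position with no move is L. Any other position is W if it can reach an L in one move, else L.
n=0: no move → L
n=1: no move → L
n=2: reaches L-position 0 → W
n=3: reaches L-position 0 → W
n=4: only reaches 2(W), 3(W), all W → L
The starting position 4 is L: whatever Maya does, the opponent receives a W position.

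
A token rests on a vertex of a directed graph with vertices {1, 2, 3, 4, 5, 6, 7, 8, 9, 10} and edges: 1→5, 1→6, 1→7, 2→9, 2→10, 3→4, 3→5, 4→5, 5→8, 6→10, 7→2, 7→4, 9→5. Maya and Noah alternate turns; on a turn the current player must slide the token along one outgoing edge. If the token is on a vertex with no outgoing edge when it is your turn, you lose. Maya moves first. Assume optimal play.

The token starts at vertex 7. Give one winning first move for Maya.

Label each position W (a win for the player to move) or L (a loss). A position with no legal move is L; any other position is W exactly when some move reaches an L, and L when every move reaches a W.
Every edge goes from a vertex to one that appears earlier in the order 8, 10, 5, 4, 9, 3, 2, 7, 6, 1, so processing vertices in that order labels each vertex after all of its successors.
8: no outgoing edge → L
10: no outgoing edge → L
5: →8(L), so W
4: →5(W) only, which is W, so L
9: →5(W) only, which is W, so L
3: →4(L), so W
2: →9(L), so W
7: →4(L), so W
6: →10(L), so W
1: →6(W), 7(W), 5(W) — all W, so L
From 7, the L positions reachable in one move are: 4.

Move to 4.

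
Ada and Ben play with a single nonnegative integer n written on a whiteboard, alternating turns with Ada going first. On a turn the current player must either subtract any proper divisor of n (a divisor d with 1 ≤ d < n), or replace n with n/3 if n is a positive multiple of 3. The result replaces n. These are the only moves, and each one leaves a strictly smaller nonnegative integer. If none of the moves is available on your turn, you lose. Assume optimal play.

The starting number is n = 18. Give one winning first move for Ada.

Move to 9.

Work bottom-up. With no move the player to move loses. Otherwise the position is W if at least one move leads to an L position for the opponent, and L if every move leads to a W.
n=0: no move → L
n=1: no move → L
n=2: can move to 1, which is L ⇒ W
n=3: can move to 1, which is L ⇒ W
n=4: moves to 2(W), 3(W); every one is W ⇒ L
n=5: can move to 4, which is L ⇒ W
n=6: can move to 4, which is L ⇒ W
n=7: the only move is to 6(W), a W ⇒ L
n=8: can move to 4, which is L ⇒ W
n=9: moves to 3(W), 6(W), 8(W); every one is W ⇒ L
n=10: can move to 9, which is L ⇒ W
n=11: the only move is to 10(W), a W ⇒ L
n=12: can move to 4, which is L ⇒ W
n=13: the only move is to 12(W), a W ⇒ L
n=14: can move to 7, which is L ⇒ W
n=15: moves to 5(W), 10(W), 12(W), 14(W); every one is W ⇒ L
n=16: can move to 15, which is L ⇒ W
n=17: the only move is to 16(W), a W ⇒ L
n=18: can move to 9, which is L ⇒ W
From 18, the L positions reachable in one move are: 9, 15, 17. Any move reaching one of these is winning.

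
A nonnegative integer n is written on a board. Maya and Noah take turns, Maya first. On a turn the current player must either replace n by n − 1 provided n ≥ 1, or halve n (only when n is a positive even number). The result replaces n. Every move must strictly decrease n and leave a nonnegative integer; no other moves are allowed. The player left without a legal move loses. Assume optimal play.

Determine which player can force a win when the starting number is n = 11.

Noah wins.

Positions with no move are L. A position that does have a move is losing for the player to move precisely when every available move leads to a winning position for the opponent. Fill in the labels:
n=0: no move → L
n=1: W (go to 0, an L position)
n=2: L (sole option 1(W) is W)
n=3: W (go to 2, an L position)
n=4: W (go to 2, an L position)
n=5: L (sole option 4(W) is W)
n=6: W (go to 5, an L position)
n=7: L (sole option 6(W) is W)
n=8: W (go to 7, an L position)
n=9: L (sole option 8(W) is W)
n=10: W (go to 5, an L position)
n=11: L (sole option 10(W) is W)
The starting position 11 is L: whatever Maya does, the opponent receives a W position.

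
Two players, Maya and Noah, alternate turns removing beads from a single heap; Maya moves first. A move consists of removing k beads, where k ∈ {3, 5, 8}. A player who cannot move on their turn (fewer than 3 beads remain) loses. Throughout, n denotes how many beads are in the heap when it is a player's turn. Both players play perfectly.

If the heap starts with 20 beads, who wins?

Work bottom-up. With no move the player to move loses. Otherwise the position is W if at least one move leads to an L position for the opponent, and L if every move leads to a W.
n=0: no move → L
n=1: no move → L
n=2: no move → L
n=3: W (go to 0, an L position)
n=4: W (go to 1, an L position)
n=5: W (go to 2, an L position)
n=6: W (go to 1, an L position)
n=7: W (go to 2, an L position)
n=8: W (go to 0, an L position)
n=9: W (go to 1, an L position)
n=10: W (go to 2, an L position)
n=11: L (options 8(W), 6(W), 3(W) are all W)
n=12: L (options 9(W), 7(W), 4(W) are all W)
n=13: L (options 10(W), 8(W), 5(W) are all W)
n=14: W (go to 11, an L position)
n=15: W (go to 12, an L position)
n=16: W (go to 13, an L position)
n=17: W (go to 12, an L position)
n=18: W (go to 13, an L position)
n=19: W (go to 11, an L position)
n=20: W (go to 12, an L position)
The starting position 20 is W: Maya should remove 8, leaving 12, handing over an L position.

Maya wins.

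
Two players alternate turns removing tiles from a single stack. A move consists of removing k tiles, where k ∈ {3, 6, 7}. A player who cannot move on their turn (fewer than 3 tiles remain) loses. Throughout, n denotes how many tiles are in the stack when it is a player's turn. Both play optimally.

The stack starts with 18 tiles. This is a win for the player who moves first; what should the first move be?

Label each position W (a win for the player to move) or L (a loss). A position with no legal move is L; any other position is W exactly when some move reaches an L, and L when every move reaches a W.
n=0: no move → L
n=1: no move → L
n=2: no move → L
n=3: can move to 0, which is L ⇒ W
n=4: can move to 1, which is L ⇒ W
n=5: can move to 2, which is L ⇒ W
n=6: can move to 0, which is L ⇒ W
n=7: can move to 1, which is L ⇒ W
n=8: can move to 2, which is L ⇒ W
n=9: can move to 2, which is L ⇒ W
n=10: moves to 7(W), 4(W), 3(W); every one is W ⇒ L
n=11: moves to 8(W), 5(W), 4(W); every one is W ⇒ L
n=12: moves to 9(W), 6(W), 5(W); every one is W ⇒ L
n=13: can move to 10, which is L ⇒ W
n=14: can move to 11, which is L ⇒ W
n=15: can move to 12, which is L ⇒ W
n=16: can move to 10, which is L ⇒ W
n=17: can move to 11, which is L ⇒ W
n=18: can move to 12, which is L ⇒ W
From 18, the L positions reachable in one move are: 12, 11. Any move reaching one of these is winning.

Remove 6, leaving 12.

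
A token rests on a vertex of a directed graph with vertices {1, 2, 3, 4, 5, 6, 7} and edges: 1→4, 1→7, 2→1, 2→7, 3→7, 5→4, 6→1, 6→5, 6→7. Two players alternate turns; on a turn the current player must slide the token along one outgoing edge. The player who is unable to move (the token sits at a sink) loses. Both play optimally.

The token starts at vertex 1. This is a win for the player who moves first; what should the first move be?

Use the standard recursion: the mover loses at a terminal position; elsewhere, the mover wins exactly when some move hands the opponent an L position.
Every edge goes from a vertex to one that appears earlier in the order 7, 4, 1, 2, 3, 5, 6, so processing vertices in that order labels each vertex after all of its successors.
7: no outgoing edge → L
4: no outgoing edge → L
1: reaches L-position 4 → W
2: reaches L-position 7 → W
3: reaches L-position 7 → W
5: reaches L-position 4 → W
6: reaches L-position 7 → W
From 1, the L positions reachable in one move are: 4, 7. Any move reaching one of these is winning.

Move to 4.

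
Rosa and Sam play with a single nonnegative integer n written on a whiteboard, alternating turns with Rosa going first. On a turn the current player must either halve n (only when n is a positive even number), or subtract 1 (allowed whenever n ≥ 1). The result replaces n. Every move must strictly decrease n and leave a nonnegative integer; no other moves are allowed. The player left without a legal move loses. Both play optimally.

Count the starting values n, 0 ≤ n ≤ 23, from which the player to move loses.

12

Build the W/L table. Terminal = L. A non-terminal position is W if it has a move to some L; otherwise it is L.
n=0: no move → L
n=1: can move to 0, which is L ⇒ W
n=2: the only move is to 1(W), a W ⇒ L
n=3: can move to 2, which is L ⇒ W
n=4: can move to 2, which is L ⇒ W
n=5: the only move is to 4(W), a W ⇒ L
n=6: can move to 5, which is L ⇒ W
n=7: the only move is to 6(W), a W ⇒ L
n=8: can move to 7, which is L ⇒ W
n=9: the only move is to 8(W), a W ⇒ L
n=10: can move to 5, which is L ⇒ W
n=11: the only move is to 10(W), a W ⇒ L
n=12: can move to 11, which is L ⇒ W
n=13: the only move is to 12(W), a W ⇒ L
n=14: can move to 7, which is L ⇒ W
n=15: the only move is to 14(W), a W ⇒ L
n=16: can move to 15, which is L ⇒ W
n=17: the only move is to 16(W), a W ⇒ L
n=18: can move to 9, which is L ⇒ W
n=19: the only move is to 18(W), a W ⇒ L
n=20: can move to 19, which is L ⇒ W
n=21: the only move is to 20(W), a W ⇒ L
n=22: can move to 11, which is L ⇒ W
n=23: the only move is to 22(W), a W ⇒ L
L entries with 0 ≤ n ≤ 23: n = 0, 2, 5, 7, 9, 11, 13, 15, 17, 19, 21, 23; that makes 12.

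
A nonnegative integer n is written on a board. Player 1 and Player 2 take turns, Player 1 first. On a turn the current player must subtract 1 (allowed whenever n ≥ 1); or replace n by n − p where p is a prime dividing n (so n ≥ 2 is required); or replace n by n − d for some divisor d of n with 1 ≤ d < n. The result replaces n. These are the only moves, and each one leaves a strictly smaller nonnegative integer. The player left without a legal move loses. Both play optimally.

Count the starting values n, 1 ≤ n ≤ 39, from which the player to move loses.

Build the W/L table. Terminal = L. A non-terminal position is W if it has a move to some L; otherwise it is L.
n=0: no move → L
n=1: can move to 0, which is L ⇒ W
n=2: can move to 0, which is L ⇒ W
n=3: can move to 0, which is L ⇒ W
n=4: moves to 2(W), 3(W); every one is W ⇒ L
n=5: can move to 0, which is L ⇒ W
n=6: can move to 4, which is L ⇒ W
n=7: can move to 0, which is L ⇒ W
n=8: can move to 4, which is L ⇒ W
n=9: moves to 6(W), 8(W); every one is W ⇒ L
n=10: can move to 9, which is L ⇒ W
n=11: can move to 0, which is L ⇒ W
n=12: can move to 9, which is L ⇒ W
n=13: can move to 0, which is L ⇒ W
n=14: moves to 7(W), 12(W), 13(W); every one is W ⇒ L
n=15: can move to 14, which is L ⇒ W
n=16: can move to 14, which is L ⇒ W
n=17: can move to 0, which is L ⇒ W
n=18: can move to 9, which is L ⇒ W
n=19: can move to 0, which is L ⇒ W
n=20: moves to 10(W), 15(W), 16(W), 18(W), 19(W); every one is W ⇒ L
n=21: can move to 14, which is L ⇒ W
n=22: can move to 20, which is L ⇒ W
n=23: can move to 0, which is L ⇒ W
n=24: can move to 20, which is L ⇒ W
n=25: can move to 20, which is L ⇒ W
n=26: moves to 13(W), 24(W), 25(W); every one is W ⇒ L
n=27: can move to 26, which is L ⇒ W
n=28: can move to 14, which is L ⇒ W
n=29: can move to 0, which is L ⇒ W
n=30: can move to 20, which is L ⇒ W
n=31: can move to 0, which is L ⇒ W
n=32: moves to 16(W), 24(W), 28(W), 30(W), 31(W); every one is W ⇒ L
n=33: can move to 32, which is L ⇒ W
n=34: can move to 32, which is L ⇒ W
n=35: moves to 28(W), 30(W), 34(W); every one is W ⇒ L
n=36: can move to 32, which is L ⇒ W
n=37: can move to 0, which is L ⇒ W
n=38: moves to 19(W), 36(W), 37(W); every one is W ⇒ L
n=39: can move to 26, which is L ⇒ W
L entries with 1 ≤ n ≤ 39 (n=0 is outside the asked range and is not counted): n = 4, 9, 14, 20, 26, 32, 35, 38; that makes 8.

8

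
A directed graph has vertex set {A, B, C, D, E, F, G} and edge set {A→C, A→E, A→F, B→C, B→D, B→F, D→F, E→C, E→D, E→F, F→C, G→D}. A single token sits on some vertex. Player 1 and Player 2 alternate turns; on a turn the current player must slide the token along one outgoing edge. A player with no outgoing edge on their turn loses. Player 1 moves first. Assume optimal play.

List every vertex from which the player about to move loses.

C, D

Label each position W (a win for the player to move) or L (a loss). A position with no legal move is L; any other position is W exactly when some move reaches an L, and L when every move reaches a W.
Every edge goes from a vertex to one that appears earlier in the order C, F, D, B, E, G, A, so processing vertices in that order labels each vertex after all of its successors.
C: no outgoing edge → L
F: reaches L-position C → W
D: only reaches F(W), which is W → L
B: reaches L-position D → W
E: reaches L-position D → W
G: reaches L-position D → W
A: reaches L-position C → W
The losing starting vertices are exactly the entries labelled L in this table (2 of them).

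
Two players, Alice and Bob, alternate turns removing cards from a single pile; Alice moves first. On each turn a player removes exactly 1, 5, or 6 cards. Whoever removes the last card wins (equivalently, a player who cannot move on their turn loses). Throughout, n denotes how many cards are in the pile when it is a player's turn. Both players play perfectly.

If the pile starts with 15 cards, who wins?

Positions with no move are L. A position that does have a move is losing for the player to move precisely when every available move leads to a winning position for the opponent. Fill in the labels:
n=0: no move → L
n=1: →0(L), so W
n=2: →1(W) only, which is W, so L
n=3: →2(L), so W
n=4: →3(W) only, which is W, so L
n=5: →4(L), so W
n=6: →0(L), so W
n=7: →2(L), so W
n=8: →2(L), so W
n=9: →4(L), so W
n=10: →4(L), so W
n=11: →10(W), 6(W), 5(W) — all W, so L
n=12: →11(L), so W
n=13: →12(W), 8(W), 7(W) — all W, so L
n=14: →13(L), so W
n=15: →14(W), 10(W), 9(W) — all W, so L
Every move from 15 reaches a W position, so the mover loses.

Bob wins.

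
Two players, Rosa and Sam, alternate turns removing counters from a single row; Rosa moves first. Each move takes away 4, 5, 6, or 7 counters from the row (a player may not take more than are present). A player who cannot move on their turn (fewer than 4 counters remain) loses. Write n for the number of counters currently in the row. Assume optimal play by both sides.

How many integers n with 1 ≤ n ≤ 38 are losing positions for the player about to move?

15

Label each position W (a win for the player to move) or L (a loss). A position with no legal move is L; any other position is W exactly when some move reaches an L, and L when every move reaches a W.
n=0: no move → L
n=1: no move → L
n=2: no move → L
n=3: no move → L
n=4: reaches L-position 0 → W
n=5: reaches L-position 1 → W
n=6: reaches L-position 2 → W
n=7: reaches L-position 3 → W
n=8: reaches L-position 3 → W
n=9: reaches L-position 3 → W
n=10: reaches L-position 3 → W
n=11: only reaches 7(W), 6(W), 5(W), 4(W), all W → L
n=12: only reaches 8(W), 7(W), 6(W), 5(W), all W → L
n=13: only reaches 9(W), 8(W), 7(W), 6(W), all W → L
n=14: only reaches 10(W), 9(W), 8(W), 7(W), all W → L
n=15: reaches L-position 11 → W
n=16: reaches L-position 12 → W
n=17: reaches L-position 13 → W
n=18: reaches L-position 14 → W
n=19: reaches L-position 14 → W
n=20: reaches L-position 14 → W
n=21: reaches L-position 14 → W
n=22: only reaches 18(W), 17(W), 16(W), 15(W), all W → L
n=23: only reaches 19(W), 18(W), 17(W), 16(W), all W → L
n=24: only reaches 20(W), 19(W), 18(W), 17(W), all W → L
n=25: only reaches 21(W), 20(W), 19(W), 18(W), all W → L
n=26: reaches L-position 22 → W
n=27: reaches L-position 23 → W
n=28: reaches L-position 24 → W
n=29: reaches L-position 25 → W
n=30: reaches L-position 25 → W
n=31: reaches L-position 25 → W
n=32: reaches L-position 25 → W
n=33: only reaches 29(W), 28(W), 27(W), 26(W), all W → L
n=34: only reaches 30(W), 29(W), 28(W), 27(W), all W → L
n=35: only reaches 31(W), 30(W), 29(W), 28(W), all W → L
n=36: only reaches 32(W), 31(W), 30(W), 29(W), all W → L
n=37: reaches L-position 33 → W
n=38: reaches L-position 34 → W
L entries with 1 ≤ n ≤ 38 (n=0 is outside the asked range and is not counted): n = 1, 2, 3, 11, 12, 13, 14, 22, 23, 24, 25, 33, 34, 35, 36; that makes 15.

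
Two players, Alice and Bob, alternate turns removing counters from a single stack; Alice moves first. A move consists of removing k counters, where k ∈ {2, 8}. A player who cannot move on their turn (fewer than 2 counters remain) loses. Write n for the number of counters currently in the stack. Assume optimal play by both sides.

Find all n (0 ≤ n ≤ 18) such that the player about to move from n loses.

0, 1, 4, 5, 10, 11, 14, 15

Classify positions by backward induction: terminal positions (no move available) are L. From any other position, the mover wins iff some move reaches an L.
n=0: no move → L
n=1: no move → L
n=2: can move to 0, which is L ⇒ W
n=3: can move to 1, which is L ⇒ W
n=4: the only move is to 2(W), a W ⇒ L
n=5: the only move is to 3(W), a W ⇒ L
n=6: can move to 4, which is L ⇒ W
n=7: can move to 5, which is L ⇒ W
n=8: can move to 0, which is L ⇒ W
n=9: can move to 1, which is L ⇒ W
n=10: moves to 8(W), 2(W); every one is W ⇒ L
n=11: moves to 9(W), 3(W); every one is W ⇒ L
n=12: can move to 10, which is L ⇒ W
n=13: can move to 11, which is L ⇒ W
n=14: moves to 12(W), 6(W); every one is W ⇒ L
n=15: moves to 13(W), 7(W); every one is W ⇒ L
n=16: can move to 14, which is L ⇒ W
n=17: can move to 15, which is L ⇒ W
n=18: can move to 10, which is L ⇒ W
Reading off the rows marked L gives the requested list; there are 8 such values of n.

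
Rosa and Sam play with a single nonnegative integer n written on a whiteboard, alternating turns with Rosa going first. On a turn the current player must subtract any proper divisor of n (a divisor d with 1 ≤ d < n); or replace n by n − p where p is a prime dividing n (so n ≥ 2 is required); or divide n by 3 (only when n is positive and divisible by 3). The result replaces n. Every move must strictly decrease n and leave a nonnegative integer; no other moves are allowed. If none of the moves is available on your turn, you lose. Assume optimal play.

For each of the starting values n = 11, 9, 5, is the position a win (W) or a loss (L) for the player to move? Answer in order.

Classify positions by backward induction: terminal positions (no move available) are L. From any other position, the mover wins iff some move reaches an L.
n=0: no move → L
n=1: no move → L
n=2: can move to 0, which is L ⇒ W
n=3: can move to 0, which is L ⇒ W
n=4: moves to 2(W), 3(W); every one is W ⇒ L
n=5: can move to 0, which is L ⇒ W
n=6: can move to 4, which is L ⇒ W
n=7: can move to 0, which is L ⇒ W
n=8: can move to 4, which is L ⇒ W
n=9: moves to 3(W), 6(W), 8(W); every one is W ⇒ L
n=10: can move to 9, which is L ⇒ W
n=11: can move to 0, which is L ⇒ W

11: W, 9: L, 5: W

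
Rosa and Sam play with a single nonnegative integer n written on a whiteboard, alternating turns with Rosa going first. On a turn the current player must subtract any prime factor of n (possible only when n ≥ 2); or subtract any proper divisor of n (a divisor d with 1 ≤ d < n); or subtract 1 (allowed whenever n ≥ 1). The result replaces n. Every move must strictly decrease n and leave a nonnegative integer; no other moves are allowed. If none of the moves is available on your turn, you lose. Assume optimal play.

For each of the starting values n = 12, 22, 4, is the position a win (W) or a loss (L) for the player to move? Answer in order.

Positions with no move are L. A position that does have a move is losing for the player to move precisely when every available move leads to a winning position for the opponent. Fill in the labels:
n=0: no move → L
n=1: →0(L), so W
n=2: →0(L), so W
n=3: →0(L), so W
n=4: →2(W), 3(W) — all W, so L
n=5: →0(L), so W
n=6: →4(L), so W
n=7: →0(L), so W
n=8: →4(L), so W
n=9: →6(W), 8(W) — all W, so L
n=10: →9(L), so W
n=11: →0(L), so W
n=12: →9(L), so W
n=13: →0(L), so W
n=14: →7(W), 12(W), 13(W) — all W, so L
n=15: →14(L), so W
n=16: →14(L), so W
n=17: →0(L), so W
n=18: →9(L), so W
n=19: →0(L), so W
n=20: →10(W), 15(W), 16(W), 18(W), 19(W) — all W, so L
n=21: →14(L), so W
n=22: →20(L), so W

12: W, 22: W, 4: L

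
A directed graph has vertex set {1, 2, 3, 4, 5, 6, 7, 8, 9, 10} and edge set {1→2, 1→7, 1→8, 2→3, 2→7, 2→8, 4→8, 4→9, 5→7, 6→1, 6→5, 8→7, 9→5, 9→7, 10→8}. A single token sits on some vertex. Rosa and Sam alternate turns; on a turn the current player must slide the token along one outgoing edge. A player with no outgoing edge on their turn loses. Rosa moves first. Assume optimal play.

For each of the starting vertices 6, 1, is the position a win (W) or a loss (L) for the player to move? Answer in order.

6: L, 1: W

Work bottom-up. With no move the player to move loses. Otherwise the position is W if at least one move leads to an L position for the opponent, and L if every move leads to a W.
Every edge goes from a vertex to one that appears earlier in the order 3, 7, 5, 9, 8, 2, 1, 6, 4, 10, so processing vertices in that order labels each vertex after all of its successors.
3: no outgoing edge → L
7: no outgoing edge → L
5: reaches L-position 7 → W
9: reaches L-position 7 → W
8: reaches L-position 7 → W
2: reaches L-position 7 → W
1: reaches L-position 7 → W
6: only reaches 1(W), 5(W), all W → L
4: only reaches 8(W), 9(W), all W → L
10: only reaches 8(W), which is W → L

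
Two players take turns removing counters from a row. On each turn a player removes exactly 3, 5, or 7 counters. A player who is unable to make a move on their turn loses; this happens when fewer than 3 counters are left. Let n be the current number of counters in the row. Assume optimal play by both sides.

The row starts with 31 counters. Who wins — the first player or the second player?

The second player wins.

Work bottom-up. With no move the player to move loses. Otherwise the position is W if at least one move leads to an L position for the opponent, and L if every move leads to a W.
n=0: no move → L
n=1: no move → L
n=2: no move → L
n=3: can move to 0, which is L ⇒ W
n=4: can move to 1, which is L ⇒ W
n=5: can move to 2, which is L ⇒ W
n=6: can move to 1, which is L ⇒ W
n=7: can move to 2, which is L ⇒ W
n=8: can move to 1, which is L ⇒ W
n=9: can move to 2, which is L ⇒ W
n=10: moves to 7(W), 5(W), 3(W); every one is W ⇒ L
n=11: moves to 8(W), 6(W), 4(W); every one is W ⇒ L
n=12: moves to 9(W), 7(W), 5(W); every one is W ⇒ L
n=13: can move to 10, which is L ⇒ W
n=14: can move to 11, which is L ⇒ W
n=15: can move to 12, which is L ⇒ W
n=16: can move to 11, which is L ⇒ W
n=17: can move to 12, which is L ⇒ W
n=18: can move to 11, which is L ⇒ W
n=19: can move to 12, which is L ⇒ W
n=20: moves to 17(W), 15(W), 13(W); every one is W ⇒ L
n=21: moves to 18(W), 16(W), 14(W); every one is W ⇒ L
n=22: moves to 19(W), 17(W), 15(W); every one is W ⇒ L
n=23: can move to 20, which is L ⇒ W
n=24: can move to 21, which is L ⇒ W
n=25: can move to 22, which is L ⇒ W
n=26: can move to 21, which is L ⇒ W
n=27: can move to 22, which is L ⇒ W
n=28: can move to 21, which is L ⇒ W
n=29: can move to 22, which is L ⇒ W
n=30: moves to 27(W), 25(W), 23(W); every one is W ⇒ L
n=31: moves to 28(W), 26(W), 24(W); every one is W ⇒ L
The starting position 31 is L: whatever the player to move does, the opponent receives a W position.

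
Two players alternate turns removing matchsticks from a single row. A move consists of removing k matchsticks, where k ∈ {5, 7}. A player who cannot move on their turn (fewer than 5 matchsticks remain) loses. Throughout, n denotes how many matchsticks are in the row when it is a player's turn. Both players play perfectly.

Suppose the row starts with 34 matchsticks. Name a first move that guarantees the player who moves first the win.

Classify positions by backward induction: terminal positions (no move available) are L. From any other position, the mover wins iff some move reaches an L.
n=0: no move → L
n=1: no move → L
n=2: no move → L
n=3: no move → L
n=4: no move → L
n=5: reaches L-position 0 → W
n=6: reaches L-position 1 → W
n=7: reaches L-position 2 → W
n=8: reaches L-position 3 → W
n=9: reaches L-position 4 → W
n=10: reaches L-position 3 → W
n=11: reaches L-position 4 → W
n=12: only reaches 7(W), 5(W), all W → L
n=13: only reaches 8(W), 6(W), all W → L
n=14: only reaches 9(W), 7(W), all W → L
n=15: only reaches 10(W), 8(W), all W → L
n=16: only reaches 11(W), 9(W), all W → L
n=17: reaches L-position 12 → W
n=18: reaches L-position 13 → W
n=19: reaches L-position 14 → W
n=20: reaches L-position 15 → W
n=21: reaches L-position 16 → W
n=22: reaches L-position 15 → W
n=23: reaches L-position 16 → W
n=24: only reaches 19(W), 17(W), all W → L
n=25: only reaches 20(W), 18(W), all W → L
n=26: only reaches 21(W), 19(W), all W → L
n=27: only reaches 22(W), 20(W), all W → L
n=28: only reaches 23(W), 21(W), all W → L
n=29: reaches L-position 24 → W
n=30: reaches L-position 25 → W
n=31: reaches L-position 26 → W
n=32: reaches L-position 27 → W
n=33: reaches L-position 28 → W
n=34: reaches L-position 27 → W
From 34, the L positions reachable in one move are: 27.

Remove 7, leaving 27.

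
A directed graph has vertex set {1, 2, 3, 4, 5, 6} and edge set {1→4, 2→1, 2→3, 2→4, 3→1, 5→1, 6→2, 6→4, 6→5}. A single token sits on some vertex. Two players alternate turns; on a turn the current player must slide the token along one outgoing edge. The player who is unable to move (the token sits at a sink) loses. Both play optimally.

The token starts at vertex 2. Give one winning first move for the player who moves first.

Compute win/loss labels from the base case upward. A position with no move is L. Any other position is W if it can reach an L in one move, else L.
Every edge goes from a vertex to one that appears earlier in the order 4, 1, 3, 5, 2, 6, so processing vertices in that order labels each vertex after all of its successors.
4: no outgoing edge → L
1: W (go to 4, an L position)
3: L (sole option 1(W) is W)
5: L (sole option 1(W) is W)
2: W (go to 3, an L position)
6: W (go to 5, an L position)
From 2, the L positions reachable in one move are: 3, 4. Any move reaching one of these is winning.

Move to 3.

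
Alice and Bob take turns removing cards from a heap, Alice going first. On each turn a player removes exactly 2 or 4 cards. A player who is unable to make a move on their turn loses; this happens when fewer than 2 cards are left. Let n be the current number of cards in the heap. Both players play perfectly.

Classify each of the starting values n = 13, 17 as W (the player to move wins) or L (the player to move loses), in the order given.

13: L, 17: W

Positions with no move are L. A position that does have a move is losing for the player to move precisely when every available move leads to a winning position for the opponent. Fill in the labels:
n=0: no move → L
n=1: no move → L
n=2: reaches L-position 0 → W
n=3: reaches L-position 1 → W
n=4: reaches L-position 0 → W
n=5: reaches L-position 1 → W
n=6: only reaches 4(W), 2(W), all W → L
n=7: only reaches 5(W), 3(W), all W → L
n=8: reaches L-position 6 → W
n=9: reaches L-position 7 → W
n=10: reaches L-position 6 → W
n=11: reaches L-position 7 → W
n=12: only reaches 10(W), 8(W), all W → L
n=13: only reaches 11(W), 9(W), all W → L
n=14: reaches L-position 12 → W
n=15: reaches L-position 13 → W
n=16: reaches L-position 12 → W
n=17: reaches L-position 13 → W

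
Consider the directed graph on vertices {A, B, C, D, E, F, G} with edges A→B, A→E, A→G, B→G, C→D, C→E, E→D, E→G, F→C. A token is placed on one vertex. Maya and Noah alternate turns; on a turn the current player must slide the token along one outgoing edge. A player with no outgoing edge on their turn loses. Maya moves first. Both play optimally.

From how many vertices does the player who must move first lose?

3

Build the W/L table. Terminal = L. A non-terminal position is W if it has a move to some L; otherwise it is L.
Every edge goes from a vertex to one that appears earlier in the order D, G, E, B, A, C, F, so processing vertices in that order labels each vertex after all of its successors.
D: no outgoing edge → L
G: no outgoing edge → L
E: W (go to G, an L position)
B: W (go to G, an L position)
A: W (go to G, an L position)
C: W (go to D, an L position)
F: L (sole option C(W) is W)
The L vertices are D, F, G; that is 3 in all.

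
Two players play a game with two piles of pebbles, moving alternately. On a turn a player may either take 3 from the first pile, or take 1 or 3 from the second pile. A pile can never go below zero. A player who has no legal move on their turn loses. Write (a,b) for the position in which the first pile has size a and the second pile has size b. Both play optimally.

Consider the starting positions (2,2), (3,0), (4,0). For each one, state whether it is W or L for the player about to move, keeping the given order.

Use the standard recursion: the mover loses at a terminal position; elsewhere, the mover wins exactly when some move hands the opponent an L position.
No move ever increases a pile, so every position that can arise here has a ≤ 4 and b ≤ 2; it is enough to label the cells with 0 ≤ a ≤ 4 and 0 ≤ b ≤ 2.
Every move lowers a or b (never raises either), so fill the grid row by row in increasing a, and left to right within a row: each cell's successors are then already labelled.
      b=0  b=1  b=2
a=0:    L    W    L
a=1:    L    W    L
a=2:    L    W    L
a=3:    W    L    W
a=4:    W    L    W
Cells with no legal move (terminal, hence L): (0,0), (1,0), (2,0).
The remaining L cells, each justified by listing all of its moves:
(0,2): only reaches (0,1)(W), which is W → L
(1,2): only reaches (1,1)(W), which is W → L
(2,2): only reaches (2,1)(W), which is W → L
(3,1): only reaches (0,1)(W), (3,0)(W), all W → L
(4,1): only reaches (1,1)(W), (4,0)(W), all W → L
Every other cell has at least one move into one of the L cells above, so it is W.
(2,2): one of the L cells justified above, so L
(3,0): the move to (0,0) reaches an L cell, so W
(4,0): the move to (1,0) reaches an L cell, so W

(2,2): L, (3,0): W, (4,0): W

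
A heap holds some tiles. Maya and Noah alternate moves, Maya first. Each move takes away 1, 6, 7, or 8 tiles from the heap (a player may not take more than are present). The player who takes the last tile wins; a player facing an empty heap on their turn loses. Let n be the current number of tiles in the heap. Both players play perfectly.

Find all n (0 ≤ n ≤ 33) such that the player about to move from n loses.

Compute win/loss labels from the base case upward. A position with no move is L. Any other position is W if it can reach an L in one move, else L.
n=0: no move → L
n=1: reaches L-position 0 → W
n=2: only reaches 1(W), which is W → L
n=3: reaches L-position 2 → W
n=4: only reaches 3(W), which is W → L
n=5: reaches L-position 4 → W
n=6: reaches L-position 0 → W
n=7: reaches L-position 0 → W
n=8: reaches L-position 2 → W
n=9: reaches L-position 2 → W
n=10: reaches L-position 4 → W
n=11: reaches L-position 4 → W
n=12: reaches L-position 4 → W
n=13: only reaches 12(W), 7(W), 6(W), 5(W), all W → L
n=14: reaches L-position 13 → W
n=15: only reaches 14(W), 9(W), 8(W), 7(W), all W → L
n=16: reaches L-position 15 → W
n=17: only reaches 16(W), 11(W), 10(W), 9(W), all W → L
n=18: reaches L-position 17 → W
n=19: reaches L-position 13 → W
n=20: reaches L-position 13 → W
n=21: reaches L-position 15 → W
n=22: reaches L-position 15 → W
n=23: reaches L-position 17 → W
n=24: reaches L-position 17 → W
n=25: reaches L-position 17 → W
n=26: only reaches 25(W), 20(W), 19(W), 18(W), all W → L
n=27: reaches L-position 26 → W
n=28: only reaches 27(W), 22(W), 21(W), 20(W), all W → L
n=29: reaches L-position 28 → W
n=30: only reaches 29(W), 24(W), 23(W), 22(W), all W → L
n=31: reaches L-position 30 → W
n=32: reaches L-position 26 → W
n=33: reaches L-position 26 → W
The losing starting values of n are exactly the entries labelled L in this table (9 of them).

0, 2, 4, 13, 15, 17, 26, 28, 30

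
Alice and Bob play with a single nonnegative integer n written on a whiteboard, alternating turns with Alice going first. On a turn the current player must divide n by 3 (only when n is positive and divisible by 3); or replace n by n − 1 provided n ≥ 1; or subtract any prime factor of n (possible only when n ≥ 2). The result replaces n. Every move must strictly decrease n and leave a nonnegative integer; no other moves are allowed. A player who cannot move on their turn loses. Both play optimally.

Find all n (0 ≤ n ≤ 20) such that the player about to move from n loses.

Work bottom-up. With no move the player to move loses. Otherwise the position is W if at least one move leads to an L position for the opponent, and L if every move leads to a W.
n=0: no move → L
n=1: W (go to 0, an L position)
n=2: W (go to 0, an L position)
n=3: W (go to 0, an L position)
n=4: L (options 2(W), 3(W) are all W)
n=5: W (go to 0, an L position)
n=6: W (go to 4, an L position)
n=7: W (go to 0, an L position)
n=8: L (options 6(W), 7(W) are all W)
n=9: W (go to 8, an L position)
n=10: W (go to 8, an L position)
n=11: W (go to 0, an L position)
n=12: W (go to 4, an L position)
n=13: W (go to 0, an L position)
n=14: L (options 7(W), 12(W), 13(W) are all W)
n=15: W (go to 14, an L position)
n=16: W (go to 14, an L position)
n=17: W (go to 0, an L position)
n=18: L (options 6(W), 15(W), 16(W), 17(W) are all W)
n=19: W (go to 0, an L position)
n=20: W (go to 18, an L position)
Reading off the rows marked L gives the requested list; there are 5 such values of n.

0, 4, 8, 14, 18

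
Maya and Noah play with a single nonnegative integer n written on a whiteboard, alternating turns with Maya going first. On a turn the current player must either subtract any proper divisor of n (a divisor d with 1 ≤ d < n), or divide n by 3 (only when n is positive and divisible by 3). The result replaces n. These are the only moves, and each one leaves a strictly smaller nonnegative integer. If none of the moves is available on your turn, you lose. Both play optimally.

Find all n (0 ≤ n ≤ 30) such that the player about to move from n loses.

0, 1, 4, 7, 9, 11, 13, 15, 17, 19, 23, 25, 28

Compute win/loss labels from the base case upward. A position with no move is L. Any other position is W if it can reach an L in one move, else L.
n=0: no move → L
n=1: no move → L
n=2: →1(L), so W
n=3: →1(L), so W
n=4: →2(W), 3(W) — all W, so L
n=5: →4(L), so W
n=6: →4(L), so W
n=7: →6(W) only, which is W, so L
n=8: →4(L), so W
n=9: →3(W), 6(W), 8(W) — all W, so L
n=10: →9(L), so W
n=11: →10(W) only, which is W, so L
n=12: →4(L), so W
n=13: →12(W) only, which is W, so L
n=14: →7(L), so W
n=15: →5(W), 10(W), 12(W), 14(W) — all W, so L
n=16: →15(L), so W
n=17: →16(W) only, which is W, so L
n=18: →9(L), so W
n=19: →18(W) only, which is W, so L
n=20: →15(L), so W
n=21: →7(L), so W
n=22: →11(L), so W
n=23: →22(W) only, which is W, so L
n=24: →23(L), so W
n=25: →20(W), 24(W) — all W, so L
n=26: →13(L), so W
n=27: →9(L), so W
n=28: →14(W), 21(W), 24(W), 26(W), 27(W) — all W, so L
n=29: →28(L), so W
n=30: →15(L), so W
Reading off the rows marked L gives the requested list; there are 13 such values of n.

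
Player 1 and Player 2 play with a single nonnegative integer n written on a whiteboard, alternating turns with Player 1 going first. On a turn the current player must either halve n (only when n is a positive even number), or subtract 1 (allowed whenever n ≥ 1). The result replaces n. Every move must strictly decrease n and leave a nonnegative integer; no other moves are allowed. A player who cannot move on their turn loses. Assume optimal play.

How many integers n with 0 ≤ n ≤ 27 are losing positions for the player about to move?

Label each position W (a win for the player to move) or L (a loss). A position with no legal move is L; any other position is W exactly when some move reaches an L, and L when every move reaches a W.
n=0: no move → L
n=1: can move to 0, which is L ⇒ W
n=2: the only move is to 1(W), a W ⇒ L
n=3: can move to 2, which is L ⇒ W
n=4: can move to 2, which is L ⇒ W
n=5: the only move is to 4(W), a W ⇒ L
n=6: can move to 5, which is L ⇒ W
n=7: the only move is to 6(W), a W ⇒ L
n=8: can move to 7, which is L ⇒ W
n=9: the only move is to 8(W), a W ⇒ L
n=10: can move to 5, which is L ⇒ W
n=11: the only move is to 10(W), a W ⇒ L
n=12: can move to 11, which is L ⇒ W
n=13: the only move is to 12(W), a W ⇒ L
n=14: can move to 7, which is L ⇒ W
n=15: the only move is to 14(W), a W ⇒ L
n=16: can move to 15, which is L ⇒ W
n=17: the only move is to 16(W), a W ⇒ L
n=18: can move to 9, which is L ⇒ W
n=19: the only move is to 18(W), a W ⇒ L
n=20: can move to 19, which is L ⇒ W
n=21: the only move is to 20(W), a W ⇒ L
n=22: can move to 11, which is L ⇒ W
n=23: the only move is to 22(W), a W ⇒ L
n=24: can move to 23, which is L ⇒ W
n=25: the only move is to 24(W), a W ⇒ L
n=26: can move to 13, which is L ⇒ W
n=27: the only move is to 26(W), a W ⇒ L
L entries with 0 ≤ n ≤ 27: n = 0, 2, 5, 7, 9, 11, 13, 15, 17, 19, 21, 23, 25, 27; that makes 14.

14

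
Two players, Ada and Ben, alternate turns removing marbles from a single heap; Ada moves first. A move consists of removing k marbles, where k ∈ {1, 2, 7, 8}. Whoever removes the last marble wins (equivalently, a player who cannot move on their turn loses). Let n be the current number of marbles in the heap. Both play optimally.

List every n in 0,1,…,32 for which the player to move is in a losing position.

Work bottom-up. With no move the player to move loses. Otherwise the position is W if at least one move leads to an L position for the opponent, and L if every move leads to a W.
n=0: no move → L
n=1: W (go to 0, an L position)
n=2: W (go to 0, an L position)
n=3: L (options 2(W), 1(W) are all W)
n=4: W (go to 3, an L position)
n=5: W (go to 3, an L position)
n=6: L (options 5(W), 4(W) are all W)
n=7: W (go to 6, an L position)
n=8: W (go to 6, an L position)
n=9: L (options 8(W), 7(W), 2(W), 1(W) are all W)
n=10: W (go to 9, an L position)
n=11: W (go to 9, an L position)
n=12: L (options 11(W), 10(W), 5(W), 4(W) are all W)
n=13: W (go to 12, an L position)
n=14: W (go to 12, an L position)
n=15: L (options 14(W), 13(W), 8(W), 7(W) are all W)
n=16: W (go to 15, an L position)
n=17: W (go to 15, an L position)
n=18: L (options 17(W), 16(W), 11(W), 10(W) are all W)
n=19: W (go to 18, an L position)
n=20: W (go to 18, an L position)
n=21: L (options 20(W), 19(W), 14(W), 13(W) are all W)
n=22: W (go to 21, an L position)
n=23: W (go to 21, an L position)
n=24: L (options 23(W), 22(W), 17(W), 16(W) are all W)
n=25: W (go to 24, an L position)
n=26: W (go to 24, an L position)
n=27: L (options 26(W), 25(W), 20(W), 19(W) are all W)
n=28: W (go to 27, an L position)
n=29: W (go to 27, an L position)
n=30: L (options 29(W), 28(W), 23(W), 22(W) are all W)
n=31: W (go to 30, an L position)
n=32: W (go to 30, an L position)
The losing starting values of n are exactly the entries labelled L in this table (11 of them).

0, 3, 6, 9, 12, 15, 18, 21, 24, 27, 30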